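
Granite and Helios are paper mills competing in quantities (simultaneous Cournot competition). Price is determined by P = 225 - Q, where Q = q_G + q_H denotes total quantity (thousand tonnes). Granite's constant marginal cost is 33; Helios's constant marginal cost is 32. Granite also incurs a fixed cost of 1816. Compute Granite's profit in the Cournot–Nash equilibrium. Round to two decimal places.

2237.44

Granite's profit: π_G = (225 - Q)q_G - (33q_G). Setting ∂π_G/∂q_G = 0: 192 - 2q_G - (q_H) = 0.
Helios's first-order condition: 193 - 2q_H - (q_G) = 0.
Rearranging gives the reaction functions q_G = (192 - q_H)/2 and q_H = (193 - q_G)/2.
Solving the pair: q_G = 191/3, q_H = 194/3.
Price P = 225 - 385/3 = 290/3.
Granite's profit: (290/3 - 33)·(191/3) - 1816 = 2237.4444.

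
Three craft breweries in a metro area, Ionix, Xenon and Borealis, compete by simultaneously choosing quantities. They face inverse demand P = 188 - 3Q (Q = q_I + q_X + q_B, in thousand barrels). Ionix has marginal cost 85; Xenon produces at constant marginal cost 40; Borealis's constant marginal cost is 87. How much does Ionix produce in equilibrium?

Ionix's profit: π_I = (188 - 3Q)q_I - (85q_I). Setting ∂π_I/∂q_I = 0: 103 - 6q_I - 3(q_X + q_B) = 0.
Xenon's profit: π_X = (188 - 3Q)q_X - (40q_X). Setting ∂π_X/∂q_X = 0: 148 - 6q_X - 3(q_I + q_B) = 0.
Borealis's profit: π_B = (188 - 3Q)q_B - (87q_B). Setting ∂π_B/∂q_B = 0: 101 - 6q_B - 3(q_I + q_X) = 0.
Summing all 3 equations gives 352 − 12Q = 0, hence Q = 88/3.
Back-substituting: q_I = (103 − 88)/3 = 5, q_X = (148 − 88)/3 = 20, q_B = (101 − 88)/3 = 13/3.

5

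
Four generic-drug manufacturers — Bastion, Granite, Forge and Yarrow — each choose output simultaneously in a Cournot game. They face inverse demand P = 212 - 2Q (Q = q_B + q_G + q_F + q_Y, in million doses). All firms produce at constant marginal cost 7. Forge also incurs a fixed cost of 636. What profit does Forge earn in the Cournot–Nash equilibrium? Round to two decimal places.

A representative firm's profit is π_i = q_i(212 - 2Q) - 7q_i.
Setting ∂π_i/∂q_i = 0 with rivals' quantities fixed: 205 - 4q_i - 2·Σ_{j≠i} q_j = 0.
With identical firms every q_j equals q_i, so Σ_{j≠i} q_j = 3q_i and 205 = 10q_i, giving q_i = 41/2.
Price P = 212 - 2·82 = 48.
Forge's profit: (48 - 7)·(41/2) - 636 = 409/2.

204.50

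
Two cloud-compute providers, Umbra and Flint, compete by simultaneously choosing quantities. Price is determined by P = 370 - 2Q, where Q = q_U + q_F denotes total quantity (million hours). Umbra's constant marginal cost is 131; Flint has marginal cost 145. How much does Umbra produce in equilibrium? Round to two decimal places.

42.17

Umbra's profit: π_U = (370 - 2Q)q_U - (131q_U). Setting ∂π_U/∂q_U = 0: 239 - 4q_U - 2(q_F) = 0.
Flint's first-order condition: 225 - 4q_F - 2(q_U) = 0.
Rearranging gives the reaction functions q_U = (239 - 2q_F)/4 and q_F = (225 - 2q_U)/4.
Solving the pair: q_U = 253/6, q_F = 211/6.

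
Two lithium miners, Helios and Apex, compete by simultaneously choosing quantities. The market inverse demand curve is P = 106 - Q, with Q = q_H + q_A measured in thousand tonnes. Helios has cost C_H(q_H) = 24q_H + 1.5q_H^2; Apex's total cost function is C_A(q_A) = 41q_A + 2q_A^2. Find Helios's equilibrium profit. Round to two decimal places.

Helios's profit: π_H = (106 - Q)q_H - (24q_H + (3/2)q_H²). Setting ∂π_H/∂q_H = 0: 82 - 5q_H - (q_A) = 0.
Apex's profit: π_A = (106 - Q)q_A - (41q_A + 2q_A²). Setting ∂π_A/∂q_A = 0: 65 - 6q_A - (q_H) = 0.
Rearranging gives the reaction functions q_H = (82 - q_A)/5 and q_A = (65 - q_H)/6.
Substituting one into the other gives q_H = 427/29 and q_A = 243/29.
Price P = 106 - 670/29 = 82.8966.
Helios's profit: 82.8966·(427/29) - 24·(427/29) - (3/2)(427/29)² = 542.0006.

542.00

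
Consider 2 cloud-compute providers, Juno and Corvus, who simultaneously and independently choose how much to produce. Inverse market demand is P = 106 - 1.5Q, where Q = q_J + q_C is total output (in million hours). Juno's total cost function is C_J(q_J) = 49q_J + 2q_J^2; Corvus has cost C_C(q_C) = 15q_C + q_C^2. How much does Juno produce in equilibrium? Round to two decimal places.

4.53

Juno's profit: π_J = (106 - 1.5Q)q_J - (49q_J + 2q_J²). Setting ∂π_J/∂q_J = 0: 57 - 7q_J - (3/2)(q_C) = 0.
Corvus's first-order condition: 91 - 5q_C - (3/2)(q_J) = 0.
Best responses: q_J = (57 - (3/2)q_C)/7, q_C = (91 - (3/2)q_J)/5.
Substituting one into the other gives q_J = 594/131 and q_C = 16.8397.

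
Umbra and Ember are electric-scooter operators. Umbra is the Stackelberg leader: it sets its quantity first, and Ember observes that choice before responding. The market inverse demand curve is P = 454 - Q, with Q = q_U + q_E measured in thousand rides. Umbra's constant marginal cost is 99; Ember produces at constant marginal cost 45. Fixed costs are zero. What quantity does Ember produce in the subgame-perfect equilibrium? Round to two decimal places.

The follower Ember best-responds to any q_U: π_E = (454 - Q)q_E - 45q_E.
Setting the follower's marginal profit to zero, 409 - q_U - 2q_E = 0, i.e. q_E = (409 - q_U)/2.
The leader anticipates this reaction. Substituting into P = 454 - Q gives P = 499/2 - (1/2)q_U, so π_U = (499/2 - (1/2)q_U)q_U - 99q_U.
Maximising: ∂π_U/∂q_U = 301/2 - q_U = 0, giving q_U = 301/2.
Then q_E = (409 - 301/2)/2 = 517/4.

129.25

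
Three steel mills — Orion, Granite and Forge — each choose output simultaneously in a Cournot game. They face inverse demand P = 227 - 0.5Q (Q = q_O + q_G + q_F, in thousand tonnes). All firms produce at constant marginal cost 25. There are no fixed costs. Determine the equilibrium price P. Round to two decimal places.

75.50

Each firm earns π_i = (227 - 0.5Q)q_i - 25q_i.
Setting ∂π_i/∂q_i = 0 with rivals' quantities fixed: 202 - q_i - (1/2)·Σ_{j≠i} q_j = 0.
By symmetry each firm produces the same amount; substituting Σ_{j≠i} q_j = 2q_i yields q_i = 202/2 = 101.
Total output Q = 303, so price P = 227 - (1/2)·303 = 151/2.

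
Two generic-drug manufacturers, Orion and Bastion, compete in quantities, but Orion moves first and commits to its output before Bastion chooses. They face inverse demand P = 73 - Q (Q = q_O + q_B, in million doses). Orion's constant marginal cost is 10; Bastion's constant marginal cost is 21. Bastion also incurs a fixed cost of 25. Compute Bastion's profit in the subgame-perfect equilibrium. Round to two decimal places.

31.25

The follower Bastion best-responds to any q_O: π_B = (73 - Q)q_B - 21q_B.
Follower FOC: 52 - q_O - 2q_B = 0, so q_B(q_O) = (52 - q_O)/2.
Orion substitutes q_B(q_O) into its own profit: π_O = q_O(73 - q_O - (52 - q_O)/2) - 10q_O = (47 - (1/2)q_O)q_O - 10q_O.
Maximising: ∂π_O/∂q_O = 37 - q_O = 0, giving q_O = 37.
Then q_B = (52 - 37)/2 = 15/2.
Price P = 73 - 89/2 = 57/2.
Bastion's profit: (57/2 - 21)·(15/2) - 25 = 125/4.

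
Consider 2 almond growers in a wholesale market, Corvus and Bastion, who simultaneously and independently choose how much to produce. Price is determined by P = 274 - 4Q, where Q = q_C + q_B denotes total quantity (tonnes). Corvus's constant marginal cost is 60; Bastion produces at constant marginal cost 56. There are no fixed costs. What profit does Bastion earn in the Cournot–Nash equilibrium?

Corvus's profit: π_C = (274 - 4Q)q_C - (60q_C). Setting ∂π_C/∂q_C = 0: 214 - 8q_C - 4(q_B) = 0.
Bastion's profit: π_B = (274 - 4Q)q_B - (56q_B). Setting ∂π_B/∂q_B = 0: 218 - 8q_B - 4(q_C) = 0.
Rearranging gives the reaction functions q_C = (214 - 4q_B)/8 and q_B = (218 - 4q_C)/8.
Substituting one into the other gives q_C = 35/2 and q_B = 37/2.
Price P = 274 - 4·36 = 130.
Bastion's profit: (130 - 56)·(37/2) = 1369.

1369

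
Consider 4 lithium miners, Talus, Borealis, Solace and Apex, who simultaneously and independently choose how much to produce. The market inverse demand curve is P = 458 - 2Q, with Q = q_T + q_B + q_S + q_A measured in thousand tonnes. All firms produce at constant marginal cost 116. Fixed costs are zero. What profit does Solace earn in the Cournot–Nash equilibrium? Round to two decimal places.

A representative firm's profit is π_i = q_i(458 - 2Q) - 116q_i.
Setting ∂π_i/∂q_i = 0 with rivals' quantities fixed: 342 - 4q_i - 2·Σ_{j≠i} q_j = 0.
With identical firms every q_j equals q_i, so Σ_{j≠i} q_j = 3q_i and 342 = 10q_i, giving q_i = 171/5.
Price P = 458 - 2·(684/5) = 922/5.
Solace's profit: (922/5 - 116)·(171/5) = 2339.2800.

2339.28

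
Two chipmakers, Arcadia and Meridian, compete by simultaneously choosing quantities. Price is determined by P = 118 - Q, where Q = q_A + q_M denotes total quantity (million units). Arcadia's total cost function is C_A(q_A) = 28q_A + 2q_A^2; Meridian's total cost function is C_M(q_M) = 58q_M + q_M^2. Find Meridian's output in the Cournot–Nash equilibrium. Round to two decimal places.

11.74

Arcadia's profit: π_A = (118 - Q)q_A - (28q_A + 2q_A²). Setting ∂π_A/∂q_A = 0: 90 - 6q_A - (q_M) = 0.
Meridian's profit: π_M = (118 - Q)q_M - (58q_M + q_M²). Setting ∂π_M/∂q_M = 0: 60 - 4q_M - (q_A) = 0.
So q_A = (90 - q_M)/6 and q_M = (60 - q_A)/4.
Solving the pair: q_A = 300/23, q_M = 270/23.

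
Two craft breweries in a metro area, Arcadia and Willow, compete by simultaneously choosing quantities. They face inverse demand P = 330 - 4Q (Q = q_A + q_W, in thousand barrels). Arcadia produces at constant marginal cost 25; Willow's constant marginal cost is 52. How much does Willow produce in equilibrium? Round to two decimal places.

20.92

Arcadia's profit: π_A = (330 - 4Q)q_A - (25q_A). Setting ∂π_A/∂q_A = 0: 305 - 8q_A - 4(q_W) = 0.
Willow's profit: π_W = (330 - 4Q)q_W - (52q_W). Setting ∂π_W/∂q_W = 0: 278 - 8q_W - 4(q_A) = 0.
Rearranging gives the reaction functions q_A = (305 - 4q_W)/8 and q_W = (278 - 4q_A)/8.
Substituting one into the other gives q_A = 83/3 and q_W = 251/12.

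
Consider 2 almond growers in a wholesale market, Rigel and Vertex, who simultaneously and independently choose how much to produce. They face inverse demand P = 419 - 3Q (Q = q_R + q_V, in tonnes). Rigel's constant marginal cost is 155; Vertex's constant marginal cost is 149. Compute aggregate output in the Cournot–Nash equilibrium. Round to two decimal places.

59.33

Rigel's profit: π_R = (419 - 3Q)q_R - (155q_R). Setting ∂π_R/∂q_R = 0: 264 - 6q_R - 3(q_V) = 0.
Vertex's profit: π_V = (419 - 3Q)q_V - (149q_V). Setting ∂π_V/∂q_V = 0: 270 - 6q_V - 3(q_R) = 0.
Rearranging gives the reaction functions q_R = (264 - 3q_V)/6 and q_V = (270 - 3q_R)/6.
Substituting one into the other gives q_R = 86/3 and q_V = 92/3.
Total output Q = 86/3 + 92/3 = 178/3.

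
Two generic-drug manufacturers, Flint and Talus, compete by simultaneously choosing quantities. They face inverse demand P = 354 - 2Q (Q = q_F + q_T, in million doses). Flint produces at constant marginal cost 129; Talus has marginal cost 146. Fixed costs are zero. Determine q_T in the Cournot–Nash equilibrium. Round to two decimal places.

Flint's profit: π_F = (354 - 2Q)q_F - (129q_F). Setting ∂π_F/∂q_F = 0: 225 - 4q_F - 2(q_T) = 0.
Talus's first-order condition: 208 - 4q_T - 2(q_F) = 0.
So q_F = (225 - 2q_T)/4 and q_T = (208 - 2q_F)/4.
Solving the pair: q_F = 121/3, q_T = 191/6.

31.83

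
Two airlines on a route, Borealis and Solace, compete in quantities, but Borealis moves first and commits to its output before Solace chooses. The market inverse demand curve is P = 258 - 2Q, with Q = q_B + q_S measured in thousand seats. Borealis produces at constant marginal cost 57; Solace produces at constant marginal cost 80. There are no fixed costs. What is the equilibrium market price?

113

The follower Solace best-responds to any q_B: π_S = (258 - 2Q)q_S - 80q_S.
∂π_S/∂q_S = 178 - 2q_B - 4q_S = 0 gives the reaction function q_S = (178 - 2q_B)/4.
Borealis substitutes q_S(q_B) into its own profit: π_B = q_B(258 - 2q_B - (178 - 2q_B)/2) - 57q_B = (169 - q_B)q_B - 57q_B.
The leader's first-order condition 112 - 2q_B = 0 yields q_B = 56.
Then q_S = (178 - 2·56)/4 = 33/2.
Total output Q = 145/2, so price P = 258 - 2·(145/2) = 113.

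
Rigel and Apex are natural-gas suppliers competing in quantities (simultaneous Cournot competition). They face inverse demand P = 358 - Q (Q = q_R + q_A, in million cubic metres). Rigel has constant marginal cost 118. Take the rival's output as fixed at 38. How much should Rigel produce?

With the rival's output fixed at 38, Rigel's profit is π_R = (358 - 38 - q_R)q_R - (118q_R) = (320 - q_R)q_R - (118q_R).
∂π_R/∂q_R = 202 - 2q_R = 0, so q_R = 101.

101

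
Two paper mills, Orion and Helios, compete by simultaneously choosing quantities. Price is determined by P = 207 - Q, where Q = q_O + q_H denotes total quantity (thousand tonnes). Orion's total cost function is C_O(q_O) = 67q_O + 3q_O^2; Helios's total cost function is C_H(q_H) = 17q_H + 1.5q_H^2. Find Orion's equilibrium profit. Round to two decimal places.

Orion's profit: π_O = (207 - Q)q_O - (67q_O + 3q_O²). Setting ∂π_O/∂q_O = 0: 140 - 8q_O - (q_H) = 0.
Helios's first-order condition: 190 - 5q_H - (q_O) = 0.
Best responses: q_O = (140 - q_H)/8, q_H = (190 - q_O)/5.
Solving the pair: q_O = 170/13, q_H = 460/13.
Price P = 207 - 630/13 = 158.5385.
Orion's profit: 158.5385·(170/13) - 67·(170/13) - 3(170/13)² = 684.0237.

684.02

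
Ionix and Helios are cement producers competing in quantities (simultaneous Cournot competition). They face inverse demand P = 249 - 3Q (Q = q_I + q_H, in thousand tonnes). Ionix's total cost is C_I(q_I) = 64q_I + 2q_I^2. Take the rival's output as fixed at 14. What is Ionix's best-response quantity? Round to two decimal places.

14.30

With the rival's output fixed at 14, Ionix's profit is π_I = (249 - 3·14 - 3q_I)q_I - (64q_I + 2q_I²) = (207 - 3q_I)q_I - (64q_I + 2q_I²).
∂π_I/∂q_I = 143 - 10q_I = 0, so q_I = 143/10.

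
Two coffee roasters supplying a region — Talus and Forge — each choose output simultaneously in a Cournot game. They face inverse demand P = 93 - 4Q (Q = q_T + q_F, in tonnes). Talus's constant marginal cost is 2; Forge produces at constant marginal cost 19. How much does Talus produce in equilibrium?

Talus's profit: π_T = (93 - 4Q)q_T - (2q_T). Setting ∂π_T/∂q_T = 0: 91 - 8q_T - 4(q_F) = 0.
Forge's first-order condition: 74 - 8q_F - 4(q_T) = 0.
So q_T = (91 - 4q_F)/8 and q_F = (74 - 4q_T)/8.
Solving the pair: q_T = 9, q_F = 19/4.

9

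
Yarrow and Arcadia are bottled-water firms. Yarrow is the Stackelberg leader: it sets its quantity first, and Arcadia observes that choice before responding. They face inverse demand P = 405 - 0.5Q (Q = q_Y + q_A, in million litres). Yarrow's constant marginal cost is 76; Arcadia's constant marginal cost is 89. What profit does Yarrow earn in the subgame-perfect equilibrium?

29241

The follower Arcadia best-responds to any q_Y: π_A = (405 - 0.5Q)q_A - 89q_A.
Setting the follower's marginal profit to zero, 316 - (1/2)q_Y - q_A = 0, i.e. q_A = (316 - (1/2)q_Y).
Yarrow substitutes q_A(q_Y) into its own profit: π_Y = q_Y(405 - (1/2)q_Y - (316 - (1/2)q_Y)/2) - 76q_Y = (247 - (1/4)q_Y)q_Y - 76q_Y.
Leader FOC: 171 - (1/2)q_Y = 0, so q_Y = 342.
Then q_A = (316 - (1/2)·342) = 145.
Price P = 405 - (1/2)·487 = 323/2.
Yarrow's profit: (323/2 - 76)·342 = 29241.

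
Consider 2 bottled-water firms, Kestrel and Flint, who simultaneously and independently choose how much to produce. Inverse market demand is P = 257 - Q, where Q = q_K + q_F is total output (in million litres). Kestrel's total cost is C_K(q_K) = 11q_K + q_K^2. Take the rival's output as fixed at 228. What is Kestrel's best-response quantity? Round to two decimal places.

4.50

With the rival's output fixed at 228, Kestrel's profit is π_K = (257 - 228 - q_K)q_K - (11q_K + q_K²) = (29 - q_K)q_K - (11q_K + q_K²).
∂π_K/∂q_K = 18 - 4q_K = 0, so q_K = 9/2.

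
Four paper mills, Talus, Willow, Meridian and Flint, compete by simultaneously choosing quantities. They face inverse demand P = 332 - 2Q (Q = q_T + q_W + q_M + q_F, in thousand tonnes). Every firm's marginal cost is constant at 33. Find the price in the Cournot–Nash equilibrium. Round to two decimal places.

92.80

A representative firm's profit is π_i = q_i(332 - 2Q) - 33q_i.
Setting ∂π_i/∂q_i = 0 with rivals' quantities fixed: 299 - 4q_i - 2·Σ_{j≠i} q_j = 0.
By symmetry each firm produces the same amount; substituting Σ_{j≠i} q_j = 3q_i yields q_i = 299/10.
Total output Q = 598/5, so price P = 332 - 2·(598/5) = 464/5.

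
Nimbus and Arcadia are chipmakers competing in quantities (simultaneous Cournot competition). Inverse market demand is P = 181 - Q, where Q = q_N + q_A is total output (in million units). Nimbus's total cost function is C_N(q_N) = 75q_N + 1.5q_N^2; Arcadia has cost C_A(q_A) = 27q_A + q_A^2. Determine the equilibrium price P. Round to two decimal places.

131.84

Nimbus's profit: π_N = (181 - Q)q_N - (75q_N + (3/2)q_N²). Setting ∂π_N/∂q_N = 0: 106 - 5q_N - (q_A) = 0.
Arcadia's first-order condition: 154 - 4q_A - (q_N) = 0.
Rearranging gives the reaction functions q_N = (106 - q_A)/5 and q_A = (154 - q_N)/4.
Solving the pair: q_N = 270/19, q_A = 664/19.
Total output Q = 934/19, so price P = 181 - 934/19 = 131.8421.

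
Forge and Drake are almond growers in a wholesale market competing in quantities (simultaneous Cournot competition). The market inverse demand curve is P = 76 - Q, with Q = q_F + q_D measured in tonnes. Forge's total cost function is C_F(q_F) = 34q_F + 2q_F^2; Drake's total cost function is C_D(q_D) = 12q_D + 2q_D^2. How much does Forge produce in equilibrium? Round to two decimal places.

5.37

Forge's profit: π_F = (76 - Q)q_F - (34q_F + 2q_F²). Setting ∂π_F/∂q_F = 0: 42 - 6q_F - (q_D) = 0.
Drake's first-order condition: 64 - 6q_D - (q_F) = 0.
Rearranging gives the reaction functions q_F = (42 - q_D)/6 and q_D = (64 - q_F)/6.
Substituting one into the other gives q_F = 188/35 and q_D = 342/35.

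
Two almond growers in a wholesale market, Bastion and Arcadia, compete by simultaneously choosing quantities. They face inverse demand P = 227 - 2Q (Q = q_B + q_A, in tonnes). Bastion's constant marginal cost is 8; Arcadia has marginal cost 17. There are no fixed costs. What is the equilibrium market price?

84

Bastion's profit: π_B = (227 - 2Q)q_B - (8q_B). Setting ∂π_B/∂q_B = 0: 219 - 4q_B - 2(q_A) = 0.
Arcadia's first-order condition: 210 - 4q_A - 2(q_B) = 0.
Rearranging gives the reaction functions q_B = (219 - 2q_A)/4 and q_A = (210 - 2q_B)/4.
Solving the pair: q_B = 38, q_A = 67/2.
Total output Q = 143/2, so price P = 227 - 2·(143/2) = 84.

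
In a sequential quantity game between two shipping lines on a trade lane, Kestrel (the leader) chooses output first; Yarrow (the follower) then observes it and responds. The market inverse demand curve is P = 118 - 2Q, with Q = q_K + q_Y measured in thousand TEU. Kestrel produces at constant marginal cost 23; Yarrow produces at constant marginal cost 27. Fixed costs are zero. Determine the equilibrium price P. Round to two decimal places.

47.75

Solve by backward induction. Given q_K, the follower Yarrow maximises π_Y = (118 - 2q_K - 2q_Y)q_Y - 27q_Y.
∂π_Y/∂q_Y = 91 - 2q_K - 4q_Y = 0 gives the reaction function q_Y = (91 - 2q_K)/4.
The leader anticipates this reaction. Substituting into P = 118 - 2Q gives P = 145/2 - q_K, so π_K = (145/2 - q_K)q_K - 23q_K.
Leader FOC: 99/2 - 2q_K = 0, so q_K = 99/4.
Then q_Y = (91 - 2·(99/4))/4 = 83/8.
Total output Q = 281/8, so price P = 118 - 2·(281/8) = 191/4.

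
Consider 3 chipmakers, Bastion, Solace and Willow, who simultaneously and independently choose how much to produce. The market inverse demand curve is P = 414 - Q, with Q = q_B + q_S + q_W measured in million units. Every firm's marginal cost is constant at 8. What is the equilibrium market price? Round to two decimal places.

Each firm earns π_i = (414 - Q)q_i - 8q_i.
Setting ∂π_i/∂q_i = 0 with rivals' quantities fixed: 406 - 2q_i - Σ_{j≠i} q_j = 0.
By symmetry each firm produces the same amount; substituting Σ_{j≠i} q_j = 2q_i yields q_i = 406/4 = 203/2.
Total output Q = 609/2, so price P = 414 - 609/2 = 219/2.

109.50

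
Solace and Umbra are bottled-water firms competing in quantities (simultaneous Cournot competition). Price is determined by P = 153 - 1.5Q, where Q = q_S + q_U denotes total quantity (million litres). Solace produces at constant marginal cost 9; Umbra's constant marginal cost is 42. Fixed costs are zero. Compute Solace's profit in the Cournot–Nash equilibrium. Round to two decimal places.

2320.67

Solace's profit: π_S = (153 - 1.5Q)q_S - (9q_S). Setting ∂π_S/∂q_S = 0: 144 - 3q_S - (3/2)(q_U) = 0.
Umbra's profit: π_U = (153 - 1.5Q)q_U - (42q_U). Setting ∂π_U/∂q_U = 0: 111 - 3q_U - (3/2)(q_S) = 0.
Rearranging gives the reaction functions q_S = (144 - (3/2)q_U)/3 and q_U = (111 - (3/2)q_S)/3.
Solving the pair: q_S = 118/3, q_U = 52/3.
Price P = 153 - (3/2)·(170/3) = 68.
Solace's profit: (68 - 9)·(118/3) = 2320.6667.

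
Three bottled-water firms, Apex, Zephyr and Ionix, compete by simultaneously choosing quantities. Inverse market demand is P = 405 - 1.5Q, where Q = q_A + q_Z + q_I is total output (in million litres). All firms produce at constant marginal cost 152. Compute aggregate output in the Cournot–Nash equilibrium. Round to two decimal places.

Each firm earns π_i = (405 - 1.5Q)q_i - 152q_i.
First-order condition (treating rivals' output as given): 253 - 3q_i - (3/2)·Σ_{j≠i} q_j = 0.
With identical firms every q_j equals q_i, so Σ_{j≠i} q_j = 2q_i and 253 = 6q_i, giving q_i = 253/6.
Total output Q = 253/6 + 253/6 + 253/6 = 253/2.

126.50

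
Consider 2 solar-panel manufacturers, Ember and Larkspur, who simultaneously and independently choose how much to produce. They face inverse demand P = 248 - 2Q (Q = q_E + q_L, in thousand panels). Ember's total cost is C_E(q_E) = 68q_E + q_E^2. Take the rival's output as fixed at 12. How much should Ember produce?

26

With the rival's output fixed at 12, Ember's profit is π_E = (248 - 2·12 - 2q_E)q_E - (68q_E + q_E²) = (224 - 2q_E)q_E - (68q_E + q_E²).
∂π_E/∂q_E = 156 - 6q_E = 0, so q_E = 26.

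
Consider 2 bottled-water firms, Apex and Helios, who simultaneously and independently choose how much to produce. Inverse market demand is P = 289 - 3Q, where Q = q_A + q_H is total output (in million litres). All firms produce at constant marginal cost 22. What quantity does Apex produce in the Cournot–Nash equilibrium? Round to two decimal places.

Each firm earns π_i = (289 - 3Q)q_i - 22q_i.
First-order condition (treating rivals' output as given): 267 - 6q_i - 3q_j = 0.
With identical firms every q_j equals q_i, so q_j = q_i and 267 = 9q_i, giving q_i = 89/3.

29.67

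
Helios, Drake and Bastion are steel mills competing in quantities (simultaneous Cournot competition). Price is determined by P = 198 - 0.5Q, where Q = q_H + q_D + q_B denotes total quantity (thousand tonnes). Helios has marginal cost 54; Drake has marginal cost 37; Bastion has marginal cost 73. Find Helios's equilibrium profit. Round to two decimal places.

2664.50

Helios's profit: π_H = (198 - 0.5Q)q_H - (54q_H). Setting ∂π_H/∂q_H = 0: 144 - q_H - (1/2)(q_D + q_B) = 0.
Drake's first-order condition: 161 - q_D - (1/2)(q_H + q_B) = 0.
Bastion's profit: π_B = (198 - 0.5Q)q_B - (73q_B). Setting ∂π_B/∂q_B = 0: 125 - q_B - (1/2)(q_H + q_D) = 0.
Summing all 3 equations gives 430 − 2Q = 0, hence Q = 215.
Back-substituting: q_H = (144 − 215/2)/(1/2) = 73, q_D = (161 − 215/2)/(1/2) = 107, q_B = (125 − 215/2)/(1/2) = 35.
Price P = 198 - (1/2)·215 = 181/2.
Helios's profit: (181/2 - 54)·73 = 2664.5000.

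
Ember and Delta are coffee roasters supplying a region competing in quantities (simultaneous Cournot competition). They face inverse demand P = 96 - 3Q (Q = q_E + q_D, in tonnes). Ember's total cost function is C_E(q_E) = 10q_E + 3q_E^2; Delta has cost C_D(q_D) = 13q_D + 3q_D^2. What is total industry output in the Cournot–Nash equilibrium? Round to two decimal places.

11.27

Ember's profit: π_E = (96 - 3Q)q_E - (10q_E + 3q_E²). Setting ∂π_E/∂q_E = 0: 86 - 12q_E - 3(q_D) = 0.
Delta's first-order condition: 83 - 12q_D - 3(q_E) = 0.
Rearranging gives the reaction functions q_E = (86 - 3q_D)/12 and q_D = (83 - 3q_E)/12.
Substituting one into the other gives q_E = 29/5 and q_D = 82/15.
Total output Q = 29/5 + 82/15 = 169/15.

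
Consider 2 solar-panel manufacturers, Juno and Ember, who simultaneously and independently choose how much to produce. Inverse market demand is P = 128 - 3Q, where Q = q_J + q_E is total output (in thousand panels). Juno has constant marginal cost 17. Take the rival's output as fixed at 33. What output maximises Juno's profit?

2

With the rival's output fixed at 33, Juno's profit is π_J = (128 - 3·33 - 3q_J)q_J - (17q_J) = (29 - 3q_J)q_J - (17q_J).
∂π_J/∂q_J = 12 - 6q_J = 0, so q_J = 2.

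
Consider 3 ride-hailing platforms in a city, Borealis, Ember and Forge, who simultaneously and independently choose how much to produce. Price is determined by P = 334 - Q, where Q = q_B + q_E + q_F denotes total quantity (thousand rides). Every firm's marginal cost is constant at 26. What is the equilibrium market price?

103

A representative firm's profit is π_i = q_i(334 - Q) - 26q_i.
Setting ∂π_i/∂q_i = 0 with rivals' quantities fixed: 308 - 2q_i - Σ_{j≠i} q_j = 0.
By symmetry each firm produces the same amount; substituting Σ_{j≠i} q_j = 2q_i yields q_i = 308/4 = 77.
Total output Q = 231, so price P = 334 - 231 = 103.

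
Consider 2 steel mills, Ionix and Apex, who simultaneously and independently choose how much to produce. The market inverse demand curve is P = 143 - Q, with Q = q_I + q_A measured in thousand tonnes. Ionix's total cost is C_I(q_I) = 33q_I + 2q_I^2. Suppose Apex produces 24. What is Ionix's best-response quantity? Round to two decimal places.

With the rival's output fixed at 24, Ionix's profit is π_I = (143 - 24 - q_I)q_I - (33q_I + 2q_I²) = (119 - q_I)q_I - (33q_I + 2q_I²).
∂π_I/∂q_I = 86 - 6q_I = 0, so q_I = 43/3.

14.33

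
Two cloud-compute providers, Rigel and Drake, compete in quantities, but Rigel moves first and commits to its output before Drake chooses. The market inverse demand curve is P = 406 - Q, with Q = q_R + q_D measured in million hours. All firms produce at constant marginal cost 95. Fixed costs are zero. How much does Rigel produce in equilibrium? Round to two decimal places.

155.50

The follower Drake best-responds to any q_R: π_D = (406 - Q)q_D - 95q_D.
Setting the follower's marginal profit to zero, 311 - q_R - 2q_D = 0, i.e. q_D = (311 - q_R)/2.
The leader anticipates this reaction. Substituting into P = 406 - Q gives P = 501/2 - (1/2)q_R, so π_R = (501/2 - (1/2)q_R)q_R - 95q_R.
The leader's first-order condition 311/2 - q_R = 0 yields q_R = 311/2.
Then q_D = (311 - 311/2)/2 = 311/4.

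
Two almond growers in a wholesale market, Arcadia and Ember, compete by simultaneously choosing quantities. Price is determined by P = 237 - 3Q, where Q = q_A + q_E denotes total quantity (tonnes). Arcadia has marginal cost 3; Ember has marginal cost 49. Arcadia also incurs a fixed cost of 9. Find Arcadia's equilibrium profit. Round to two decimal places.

Arcadia's profit: π_A = (237 - 3Q)q_A - (3q_A). Setting ∂π_A/∂q_A = 0: 234 - 6q_A - 3(q_E) = 0.
Ember's first-order condition: 188 - 6q_E - 3(q_A) = 0.
Rearranging gives the reaction functions q_A = (234 - 3q_E)/6 and q_E = (188 - 3q_A)/6.
Solving the pair: q_A = 280/9, q_E = 142/9.
Price P = 237 - 3·(422/9) = 289/3.
Arcadia's profit: (289/3 - 3)·(280/9) - 9 = 2894.7037.

2894.70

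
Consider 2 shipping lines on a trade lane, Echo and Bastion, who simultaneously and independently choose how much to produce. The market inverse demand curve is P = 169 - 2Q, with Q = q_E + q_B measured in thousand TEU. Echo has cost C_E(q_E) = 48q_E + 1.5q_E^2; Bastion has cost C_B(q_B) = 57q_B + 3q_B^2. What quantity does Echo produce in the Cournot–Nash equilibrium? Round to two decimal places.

Echo's profit: π_E = (169 - 2Q)q_E - (48q_E + (3/2)q_E²). Setting ∂π_E/∂q_E = 0: 121 - 7q_E - 2(q_B) = 0.
Bastion's first-order condition: 112 - 10q_B - 2(q_E) = 0.
So q_E = (121 - 2q_B)/7 and q_B = (112 - 2q_E)/10.
Solving the pair: q_E = 493/33, q_B = 271/33.

14.94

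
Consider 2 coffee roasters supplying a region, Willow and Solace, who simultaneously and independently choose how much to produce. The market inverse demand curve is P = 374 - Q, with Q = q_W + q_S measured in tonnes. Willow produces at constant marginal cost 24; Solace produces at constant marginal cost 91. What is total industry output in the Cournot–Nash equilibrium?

Willow's profit: π_W = (374 - Q)q_W - (24q_W). Setting ∂π_W/∂q_W = 0: 350 - 2q_W - (q_S) = 0.
Solace's profit: π_S = (374 - Q)q_S - (91q_S). Setting ∂π_S/∂q_S = 0: 283 - 2q_S - (q_W) = 0.
So q_W = (350 - q_S)/2 and q_S = (283 - q_W)/2.
Solving the pair: q_W = 139, q_S = 72.
Total output Q = 139 + 72 = 211.

211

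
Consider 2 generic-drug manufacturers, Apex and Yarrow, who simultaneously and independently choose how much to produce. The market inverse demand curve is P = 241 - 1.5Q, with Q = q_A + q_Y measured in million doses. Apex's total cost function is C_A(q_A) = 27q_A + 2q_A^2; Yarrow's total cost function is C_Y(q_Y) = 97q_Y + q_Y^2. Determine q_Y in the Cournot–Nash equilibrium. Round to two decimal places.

Apex's profit: π_A = (241 - 1.5Q)q_A - (27q_A + 2q_A²). Setting ∂π_A/∂q_A = 0: 214 - 7q_A - (3/2)(q_Y) = 0.
Yarrow's profit: π_Y = (241 - 1.5Q)q_Y - (97q_Y + q_Y²). Setting ∂π_Y/∂q_Y = 0: 144 - 5q_Y - (3/2)(q_A) = 0.
Best responses: q_A = (214 - (3/2)q_Y)/7, q_Y = (144 - (3/2)q_A)/5.
Substituting one into the other gives q_A = 26.0763 and q_Y = 20.9771.

20.98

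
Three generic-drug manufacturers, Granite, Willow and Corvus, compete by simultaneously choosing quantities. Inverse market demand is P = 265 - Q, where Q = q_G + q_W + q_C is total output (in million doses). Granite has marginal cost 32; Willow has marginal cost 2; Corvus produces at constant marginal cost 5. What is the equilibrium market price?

Granite's profit: π_G = (265 - Q)q_G - (32q_G). Setting ∂π_G/∂q_G = 0: 233 - 2q_G - (q_W + q_C) = 0.
Willow's first-order condition: 263 - 2q_W - (q_G + q_C) = 0.
Corvus's profit: π_C = (265 - Q)q_C - (5q_C). Setting ∂π_C/∂q_C = 0: 260 - 2q_C - (q_G + q_W) = 0.
Adding the 3 first-order conditions: 756 − 4Q = 0, so Q = 189.
Back-substituting: q_G = (233 − 189) = 44, q_W = (263 − 189) = 74, q_C = (260 − 189) = 71.
Total output Q = 189, so price P = 265 - 189 = 76.

76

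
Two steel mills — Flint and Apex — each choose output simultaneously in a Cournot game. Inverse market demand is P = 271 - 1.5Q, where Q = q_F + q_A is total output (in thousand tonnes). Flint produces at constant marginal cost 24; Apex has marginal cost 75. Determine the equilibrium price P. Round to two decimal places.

Flint's profit: π_F = (271 - 1.5Q)q_F - (24q_F). Setting ∂π_F/∂q_F = 0: 247 - 3q_F - (3/2)(q_A) = 0.
Apex's first-order condition: 196 - 3q_A - (3/2)(q_F) = 0.
Best responses: q_F = (247 - (3/2)q_A)/3, q_A = (196 - (3/2)q_F)/3.
Substituting one into the other gives q_F = 596/9 and q_A = 290/9.
Total output Q = 886/9, so price P = 271 - (3/2)·(886/9) = 370/3.

123.33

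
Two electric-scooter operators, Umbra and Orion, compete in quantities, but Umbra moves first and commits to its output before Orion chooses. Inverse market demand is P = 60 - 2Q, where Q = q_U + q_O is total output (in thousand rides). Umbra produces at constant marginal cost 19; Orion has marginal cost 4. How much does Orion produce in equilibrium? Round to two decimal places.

10.75

The follower Orion best-responds to any q_U: π_O = (60 - 2Q)q_O - 4q_O.
Follower FOC: 56 - 2q_U - 4q_O = 0, so q_O(q_U) = (56 - 2q_U)/4.
The leader anticipates this reaction. Substituting into P = 60 - 2Q gives P = 32 - q_U, so π_U = (32 - q_U)q_U - 19q_U.
The leader's first-order condition 13 - 2q_U = 0 yields q_U = 13/2.
Then q_O = (56 - 2·(13/2))/4 = 43/4.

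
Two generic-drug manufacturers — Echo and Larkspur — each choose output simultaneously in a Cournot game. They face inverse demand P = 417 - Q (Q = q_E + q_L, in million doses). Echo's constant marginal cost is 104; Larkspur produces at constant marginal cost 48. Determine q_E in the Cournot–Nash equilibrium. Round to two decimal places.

Echo's profit: π_E = (417 - Q)q_E - (104q_E). Setting ∂π_E/∂q_E = 0: 313 - 2q_E - (q_L) = 0.
Larkspur's profit: π_L = (417 - Q)q_L - (48q_L). Setting ∂π_L/∂q_L = 0: 369 - 2q_L - (q_E) = 0.
Rearranging gives the reaction functions q_E = (313 - q_L)/2 and q_L = (369 - q_E)/2.
Solving the pair: q_E = 257/3, q_L = 425/3.

85.67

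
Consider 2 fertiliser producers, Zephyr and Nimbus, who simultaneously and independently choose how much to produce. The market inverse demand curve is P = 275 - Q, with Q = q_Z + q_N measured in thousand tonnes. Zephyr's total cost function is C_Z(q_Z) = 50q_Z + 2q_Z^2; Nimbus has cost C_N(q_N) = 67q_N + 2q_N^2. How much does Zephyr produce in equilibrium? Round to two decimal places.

Zephyr's profit: π_Z = (275 - Q)q_Z - (50q_Z + 2q_Z²). Setting ∂π_Z/∂q_Z = 0: 225 - 6q_Z - (q_N) = 0.
Nimbus's profit: π_N = (275 - Q)q_N - (67q_N + 2q_N²). Setting ∂π_N/∂q_N = 0: 208 - 6q_N - (q_Z) = 0.
Best responses: q_Z = (225 - q_N)/6, q_N = (208 - q_Z)/6.
Substituting one into the other gives q_Z = 1142/35 and q_N = 1023/35.

32.63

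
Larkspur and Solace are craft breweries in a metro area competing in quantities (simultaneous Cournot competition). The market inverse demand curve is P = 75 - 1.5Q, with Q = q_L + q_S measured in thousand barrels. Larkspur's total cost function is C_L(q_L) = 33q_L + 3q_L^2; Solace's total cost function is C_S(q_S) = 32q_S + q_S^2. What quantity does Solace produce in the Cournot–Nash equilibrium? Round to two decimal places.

7.58

Larkspur's profit: π_L = (75 - 1.5Q)q_L - (33q_L + 3q_L²). Setting ∂π_L/∂q_L = 0: 42 - 9q_L - (3/2)(q_S) = 0.
Solace's first-order condition: 43 - 5q_S - (3/2)(q_L) = 0.
Rearranging gives the reaction functions q_L = (42 - (3/2)q_S)/9 and q_S = (43 - (3/2)q_L)/5.
Substituting one into the other gives q_L = 194/57 and q_S = 144/19.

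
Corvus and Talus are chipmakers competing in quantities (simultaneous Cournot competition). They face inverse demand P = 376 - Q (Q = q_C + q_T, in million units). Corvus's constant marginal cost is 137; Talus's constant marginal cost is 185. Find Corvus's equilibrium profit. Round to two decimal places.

Corvus's profit: π_C = (376 - Q)q_C - (137q_C). Setting ∂π_C/∂q_C = 0: 239 - 2q_C - (q_T) = 0.
Talus's first-order condition: 191 - 2q_T - (q_C) = 0.
So q_C = (239 - q_T)/2 and q_T = (191 - q_C)/2.
Solving the pair: q_C = 287/3, q_T = 143/3.
Price P = 376 - 430/3 = 698/3.
Corvus's profit: (698/3 - 137)·(287/3) = 9152.1111.

9152.11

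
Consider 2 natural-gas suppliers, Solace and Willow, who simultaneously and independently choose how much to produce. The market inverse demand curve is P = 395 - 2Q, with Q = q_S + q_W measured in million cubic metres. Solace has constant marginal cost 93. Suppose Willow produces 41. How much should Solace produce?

55

With the rival's output fixed at 41, Solace's profit is π_S = (395 - 2·41 - 2q_S)q_S - (93q_S) = (313 - 2q_S)q_S - (93q_S).
∂π_S/∂q_S = 220 - 4q_S = 0, so q_S = 55.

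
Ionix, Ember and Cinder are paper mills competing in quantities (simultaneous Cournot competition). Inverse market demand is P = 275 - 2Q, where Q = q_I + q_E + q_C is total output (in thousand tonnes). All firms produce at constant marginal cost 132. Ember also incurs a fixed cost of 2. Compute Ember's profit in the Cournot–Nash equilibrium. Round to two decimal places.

637.03

A representative firm's profit is π_i = q_i(275 - 2Q) - 132q_i.
Setting ∂π_i/∂q_i = 0 with rivals' quantities fixed: 143 - 4q_i - 2·Σ_{j≠i} q_j = 0.
With identical firms every q_j equals q_i, so Σ_{j≠i} q_j = 2q_i and 143 = 8q_i, giving q_i = 143/8.
Price P = 275 - 2·(429/8) = 671/4.
Ember's profit: (671/4 - 132)·(143/8) - 2 = 637.0313.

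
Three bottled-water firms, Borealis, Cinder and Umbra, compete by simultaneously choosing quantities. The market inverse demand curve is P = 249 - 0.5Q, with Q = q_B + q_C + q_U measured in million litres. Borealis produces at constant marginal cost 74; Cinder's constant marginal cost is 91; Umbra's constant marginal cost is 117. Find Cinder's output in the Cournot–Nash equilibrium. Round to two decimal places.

Borealis's profit: π_B = (249 - 0.5Q)q_B - (74q_B). Setting ∂π_B/∂q_B = 0: 175 - q_B - (1/2)(q_C + q_U) = 0.
Cinder's first-order condition: 158 - q_C - (1/2)(q_B + q_U) = 0.
Umbra's profit: π_U = (249 - 0.5Q)q_U - (117q_U). Setting ∂π_U/∂q_U = 0: 132 - q_U - (1/2)(q_B + q_C) = 0.
Adding the 3 first-order conditions: 465 − 2Q = 0, so Q = 465/2.
Back-substituting: q_B = (175 − 465/4)/(1/2) = 235/2, q_C = (158 − 465/4)/(1/2) = 167/2, q_U = (132 − 465/4)/(1/2) = 63/2.

83.50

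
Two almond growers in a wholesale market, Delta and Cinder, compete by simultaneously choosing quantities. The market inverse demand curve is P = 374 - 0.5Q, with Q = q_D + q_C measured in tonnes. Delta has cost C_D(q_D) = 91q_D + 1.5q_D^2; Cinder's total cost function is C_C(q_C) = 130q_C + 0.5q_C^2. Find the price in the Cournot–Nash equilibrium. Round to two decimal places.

291.52

Delta's profit: π_D = (374 - 0.5Q)q_D - (91q_D + (3/2)q_D²). Setting ∂π_D/∂q_D = 0: 283 - 4q_D - (1/2)(q_C) = 0.
Cinder's first-order condition: 244 - 2q_C - (1/2)(q_D) = 0.
Rearranging gives the reaction functions q_D = (283 - (1/2)q_C)/4 and q_C = (244 - (1/2)q_D)/2.
Substituting one into the other gives q_D = 1776/31 and q_C = 107.6774.
Total output Q = 164.9677, so price P = 374 - (1/2)·164.9677 = 291.5161.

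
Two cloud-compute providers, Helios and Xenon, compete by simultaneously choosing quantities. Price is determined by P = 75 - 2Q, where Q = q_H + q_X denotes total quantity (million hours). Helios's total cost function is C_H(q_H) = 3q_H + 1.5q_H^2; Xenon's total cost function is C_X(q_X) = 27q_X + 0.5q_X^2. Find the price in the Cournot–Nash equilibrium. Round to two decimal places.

45.58

Helios's profit: π_H = (75 - 2Q)q_H - (3q_H + (3/2)q_H²). Setting ∂π_H/∂q_H = 0: 72 - 7q_H - 2(q_X) = 0.
Xenon's first-order condition: 48 - 5q_X - 2(q_H) = 0.
Best responses: q_H = (72 - 2q_X)/7, q_X = (48 - 2q_H)/5.
Solving the pair: q_H = 264/31, q_X = 192/31.
Total output Q = 456/31, so price P = 75 - 2·(456/31) = 1413/31.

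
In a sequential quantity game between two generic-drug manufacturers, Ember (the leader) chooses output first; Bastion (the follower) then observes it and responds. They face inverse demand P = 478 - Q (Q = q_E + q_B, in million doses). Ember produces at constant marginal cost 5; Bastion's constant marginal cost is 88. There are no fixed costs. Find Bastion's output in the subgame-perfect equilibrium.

56

The follower Bastion best-responds to any q_E: π_B = (478 - Q)q_B - 88q_B.
Setting the follower's marginal profit to zero, 390 - q_E - 2q_B = 0, i.e. q_B = (390 - q_E)/2.
The leader anticipates this reaction. Substituting into P = 478 - Q gives P = 283 - (1/2)q_E, so π_E = (283 - (1/2)q_E)q_E - 5q_E.
Leader FOC: 278 - q_E = 0, so q_E = 278.
Then q_B = (390 - 278)/2 = 56.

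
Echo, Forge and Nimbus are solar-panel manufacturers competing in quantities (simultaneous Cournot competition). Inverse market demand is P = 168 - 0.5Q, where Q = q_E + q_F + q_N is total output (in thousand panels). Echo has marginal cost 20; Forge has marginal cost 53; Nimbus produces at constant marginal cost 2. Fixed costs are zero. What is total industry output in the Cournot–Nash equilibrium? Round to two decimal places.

214.50

Echo's profit: π_E = (168 - 0.5Q)q_E - (20q_E). Setting ∂π_E/∂q_E = 0: 148 - q_E - (1/2)(q_F + q_N) = 0.
Forge's profit: π_F = (168 - 0.5Q)q_F - (53q_F). Setting ∂π_F/∂q_F = 0: 115 - q_F - (1/2)(q_E + q_N) = 0.
Nimbus's first-order condition: 166 - q_N - (1/2)(q_E + q_F) = 0.
Adding the 3 first-order conditions: 429 − 2Q = 0, so Q = 429/2.
Back-substituting: q_E = (148 − 429/4)/(1/2) = 163/2, q_F = (115 − 429/4)/(1/2) = 31/2, q_N = (166 − 429/4)/(1/2) = 235/2.
Total output Q = 163/2 + 31/2 + 235/2 = 429/2.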